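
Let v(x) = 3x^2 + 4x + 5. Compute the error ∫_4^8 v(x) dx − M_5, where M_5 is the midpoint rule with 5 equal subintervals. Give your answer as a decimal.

Exact integral: ∫_4^8 v(x) dx = 564.
M_5 = 563.36.
Error = 564 − 563.36 = 0.64.

0.64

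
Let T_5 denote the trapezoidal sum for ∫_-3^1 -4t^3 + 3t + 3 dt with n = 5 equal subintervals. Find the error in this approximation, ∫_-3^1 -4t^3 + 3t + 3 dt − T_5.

-5.12

Exact integral: ∫_-3^1 f(t) dt = 80.
T_5 = 85.12.
Error = 80 − 85.12 = -5.12.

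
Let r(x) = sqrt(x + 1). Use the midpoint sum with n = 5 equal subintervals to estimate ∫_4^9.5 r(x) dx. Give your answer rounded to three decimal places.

Δx = (9.5 − 4)/5 = 1.1.
Midpoints: 4.55, 5.65, 6.75, 7.85, 8.95.
r(4.55) ≈ 2.356, r(5.65) ≈ 2.579, r(6.75) ≈ 2.784, r(7.85) ≈ 2.975, r(8.95) ≈ 3.154.
Sum = Δx · [r(4.55) + r(5.65) + r(6.75) + r(7.85) + r(8.95)].
Sum ≈ 15.233.

15.233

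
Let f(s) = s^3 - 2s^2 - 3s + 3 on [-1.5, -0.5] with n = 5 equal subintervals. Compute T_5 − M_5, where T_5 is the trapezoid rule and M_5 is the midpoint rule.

-0.05

T_5 = 2.55.
M_5 = 2.6.
T_5 − M_5 = -0.05.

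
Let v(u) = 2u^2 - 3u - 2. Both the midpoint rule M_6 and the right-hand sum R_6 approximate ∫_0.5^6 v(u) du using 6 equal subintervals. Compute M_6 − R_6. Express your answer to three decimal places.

M_6 ≈ 78.52141.
R_6 ≈ 106.04051.
M_6 − R_6 ≈ -27.519.

-27.519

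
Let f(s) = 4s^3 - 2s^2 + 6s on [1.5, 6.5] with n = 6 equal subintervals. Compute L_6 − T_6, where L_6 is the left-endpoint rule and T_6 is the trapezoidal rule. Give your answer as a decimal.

L_6 ≈ 1314.5370370.
T_6 ≈ 1745.7870370.
L_6 − T_6 = -431.25.

-431.25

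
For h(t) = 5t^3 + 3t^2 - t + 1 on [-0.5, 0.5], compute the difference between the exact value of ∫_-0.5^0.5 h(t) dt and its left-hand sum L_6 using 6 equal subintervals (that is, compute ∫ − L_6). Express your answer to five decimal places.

Exact integral: ∫_-0.5^0.5 h(t) dt = 1.25.
L_6 ≈ 1.2430556.
Error ≈ 1.25 − 1.2430556 ≈ 0.00694.

0.00694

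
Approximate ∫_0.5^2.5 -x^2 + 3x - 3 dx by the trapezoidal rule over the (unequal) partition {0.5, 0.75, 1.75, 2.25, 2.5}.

-2.359375

Subinterval widths: 0.25, 1, 0.5, 0.25.
f(0.5) = -1.75, f(0.75) = -1.3125, f(1.75) = -0.8125, f(2.25) = -1.3125, f(2.5) = -1.75.
On each subinterval the trapezoid contributes (Δx_i/2)·[f(x_{i-1}) + f(x_i)].
Sum = -2.359375.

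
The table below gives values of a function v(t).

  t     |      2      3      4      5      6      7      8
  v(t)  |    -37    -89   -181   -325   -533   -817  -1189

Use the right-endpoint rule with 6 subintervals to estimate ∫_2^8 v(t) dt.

Δt = 1.
Sum = 1·[(-89) + (-181) + (-325) + (-533) + (-817) + (-1189)] = -3134.

-3134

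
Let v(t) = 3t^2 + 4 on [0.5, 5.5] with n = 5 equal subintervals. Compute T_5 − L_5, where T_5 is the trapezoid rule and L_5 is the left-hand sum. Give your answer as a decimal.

45

T_5 = 188.75.
L_5 = 143.75.
T_5 − L_5 = 45.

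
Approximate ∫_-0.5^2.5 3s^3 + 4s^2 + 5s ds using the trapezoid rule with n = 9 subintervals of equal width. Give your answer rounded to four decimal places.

Δs = (2.5 − (-0.5))/9 = 1/3.
f(-0.5) = -1.875, f(-1/6) = -53/72, f(1/6) = 23/24, f(0.5) = 3.875, f(5/6) = 625/72, f(7/6) = 385/24, f(1.5) = 26.625, f(11/6) = 2959/72, f(13/6) = 60.125, f(2.5) = 84.375.
T_9 = (Δs/2)·[f(s_0) + 2f(s_1) + ... + 2f(s_{8}) + f(s_9)].
Sum ≈ 65.9722.

65.9722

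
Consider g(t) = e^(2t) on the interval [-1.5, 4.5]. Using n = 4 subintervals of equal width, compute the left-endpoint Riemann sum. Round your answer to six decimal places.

636.846176

Δt = (4.5 − (-1.5))/4 = 1.5.
Left endpoints: -1.5, 0, 1.5, 3.
g(-1.5) ≈ 0.049787, g(0) ≈ 1.000000, g(1.5) ≈ 20.085537, g(3) ≈ 403.428793.
Sum = Δt · [g(-1.5) + g(0) + g(1.5) + g(3)].
Sum ≈ 636.846176.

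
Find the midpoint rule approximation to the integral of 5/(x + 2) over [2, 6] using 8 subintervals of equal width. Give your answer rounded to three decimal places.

Δx = (6 − 2)/8 = 0.5.
Midpoints: 2.25, 2.75, 3.25, 3.75, 4.25, 4.75, 5.25, 5.75.
f(2.25) = 20/17, f(2.75) = 20/19, f(3.25) = 20/21, f(3.75) = 20/23, f(4.25) = 0.8, f(4.75) = 20/27, f(5.25) = 20/29, f(5.75) = 20/31.
Sum = Δx · [f(2.25) + f(2.75) + f(3.25) + ...].
Sum ≈ 3.463.

3.463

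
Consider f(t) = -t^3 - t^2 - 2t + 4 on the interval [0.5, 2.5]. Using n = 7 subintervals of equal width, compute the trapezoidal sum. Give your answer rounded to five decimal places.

-13.06633

Δt = (2.5 − 0.5)/7 = 2/7.
f(0.5) = 2.625, f(11/14) = 3639/2744, f(15/14) = -1429/2744, f(19/14) = -8385/2744, f(23/14) = -17613/2744, f(27/14) = -29497/2744, f(31/14) = -44421/2744, f(2.5) = -22.875.
T_7 = (Δt/2)·[f(t_0) + 2f(t_1) + ... + 2f(t_{6}) + f(t_7)].
Sum ≈ -13.06633.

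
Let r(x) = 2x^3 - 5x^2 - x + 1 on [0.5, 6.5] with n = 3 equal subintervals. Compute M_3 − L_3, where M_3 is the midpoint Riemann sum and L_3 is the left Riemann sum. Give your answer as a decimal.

M_3 = 388.
L_3 = 151.
M_3 − L_3 = 237.

237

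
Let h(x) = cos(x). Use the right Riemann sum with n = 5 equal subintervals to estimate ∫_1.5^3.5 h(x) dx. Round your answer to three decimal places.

Δx = (3.5 − 1.5)/5 = 0.4.
Right endpoints: 1.9, 2.3, 2.7, 3.1, 3.5.
h(1.9) ≈ -0.323, h(2.3) ≈ -0.666, h(2.7) ≈ -0.904, h(3.1) ≈ -0.999, h(3.5) ≈ -0.936.
Sum = Δx · [h(1.9) + h(2.3) + h(2.7) + h(3.1) + h(3.5)].
Sum ≈ -1.532.

-1.532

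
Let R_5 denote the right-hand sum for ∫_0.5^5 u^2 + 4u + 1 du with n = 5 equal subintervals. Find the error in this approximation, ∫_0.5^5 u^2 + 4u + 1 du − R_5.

-19.845

Exact integral: ∫_0.5^5 f(u) du = 95.625.
R_5 = 115.47.
Error = 95.625 − 115.47 = -19.845.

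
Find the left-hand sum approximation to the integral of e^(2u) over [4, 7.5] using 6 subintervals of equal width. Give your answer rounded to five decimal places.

Δu = (7.5 − 4)/6 = 7/12.
Left endpoints: 4, 55/12, 31/6, 5.75, 19/3, 83/12.
f(4) ≈ 2980.95799, f(55/12) ≈ 9572.66257, f(31/6) ≈ 30740.40934, f(5.75) ≈ 98715.77101, f(19/3) ≈ 317003.04759, f(83/12) ≈ 1017982.54882.
Sum = Δu · [f(4) + f(55/12) + f(31/6) + ...].
Sum ≈ 861580.64844.

861580.64844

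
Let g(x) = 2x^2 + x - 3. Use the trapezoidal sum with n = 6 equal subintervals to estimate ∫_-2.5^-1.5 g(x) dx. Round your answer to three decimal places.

3.176

Δx = (-1.5 − (-2.5))/6 = 1/6.
g(-2.5) = 7, g(-7/3) = 50/9, g(-13/6) = 38/9, g(-2) = 3, g(-11/6) = 17/9, g(-5/3) = 8/9, g(-1.5) = 0.
T_6 = (Δx/2)·[g(x_0) + 2g(x_1) + ... + 2g(x_{5}) + g(x_6)].
Sum ≈ 3.176.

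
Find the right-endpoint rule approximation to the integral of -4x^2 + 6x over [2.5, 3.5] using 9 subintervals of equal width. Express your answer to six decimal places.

Δx = (3.5 − 2.5)/9 = 1/9.
Right endpoints: 47/18, 49/18, 17/6, 53/18, 55/18, 19/6, 59/18, 61/18, 3.5.
f(47/18) = -940/81, f(49/18) = -1078/81, f(17/6) = -136/9, f(53/18) = -1378/81, f(55/18) = -1540/81, f(19/6) = -190/9, f(59/18) = -1888/81, f(61/18) = -2074/81, f(3.5) = -28.
Sum = Δx · [f(47/18) + f(49/18) + f(17/6) + ...].
Sum ≈ -19.341564.

-19.341564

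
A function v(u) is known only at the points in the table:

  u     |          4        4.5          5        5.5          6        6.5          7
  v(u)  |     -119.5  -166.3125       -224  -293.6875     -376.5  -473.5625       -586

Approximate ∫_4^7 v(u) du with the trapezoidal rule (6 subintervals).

-943.40625

Δu = 0.5.
T_6 = (0.5/2)·[(-119.5) + 2·(-166.3125) + 2·(-224) + 2·(-293.6875) + 2·(-376.5) + 2·(-473.5625) + (-586)] = -943.40625.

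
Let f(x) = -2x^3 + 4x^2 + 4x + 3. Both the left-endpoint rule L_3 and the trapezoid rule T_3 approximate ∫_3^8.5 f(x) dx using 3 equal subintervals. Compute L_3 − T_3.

L_3 ≈ -913.356481.
T_3 ≈ -1737.668981.
L_3 − T_3 = 824.3125.

824.3125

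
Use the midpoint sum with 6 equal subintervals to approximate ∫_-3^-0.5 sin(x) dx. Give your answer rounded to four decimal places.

Δx = (-0.5 − (-3))/6 = 5/12.
Midpoints: -67/24, -2.375, -47/24, -37/24, -1.125, -17/24.
f(-67/24) ≈ -0.3428, f(-2.375) ≈ -0.6937, f(-47/24) ≈ -0.9258, f(-37/24) ≈ -0.9996, f(-1.125) ≈ -0.9023, f(-17/24) ≈ -0.6506.
Sum = Δx · [f(-67/24) + f(-2.375) + f(-47/24) + ...].
Sum ≈ -1.8812.

-1.8812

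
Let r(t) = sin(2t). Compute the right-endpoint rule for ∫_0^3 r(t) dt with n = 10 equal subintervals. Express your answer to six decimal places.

Δt = (3 − 0)/10 = 0.3.
Right endpoints: 0.3, 0.6, 0.9, 1.2, 1.5, 1.8, 2.1, 2.4, 2.7, 3.
r(0.3) ≈ 0.564642, r(0.6) ≈ 0.932039, r(0.9) ≈ 0.973848, r(1.2) ≈ 0.675463, r(1.5) ≈ 0.141120, r(1.8) ≈ -0.442520, r(2.1) ≈ -0.871576, r(2.4) ≈ -0.996165, r(2.7) ≈ -0.772764, r(3) ≈ -0.279415.
Sum = Δt · [r(0.3) + r(0.6) + r(0.9) + ...].
Sum ≈ -0.022599.

-0.022599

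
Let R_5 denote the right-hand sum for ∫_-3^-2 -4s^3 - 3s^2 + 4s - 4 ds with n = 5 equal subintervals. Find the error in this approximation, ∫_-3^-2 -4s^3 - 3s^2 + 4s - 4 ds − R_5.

Exact integral: ∫_-3^-2 f(s) ds = 32.
R_5 = 26.48.
Error = 32 − 26.48 = 5.52.

5.52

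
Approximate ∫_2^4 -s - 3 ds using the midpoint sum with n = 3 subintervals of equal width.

Δs = (4 − 2)/3 = 2/3.
Midpoints: 7/3, 3, 11/3.
f(7/3) = -16/3, f(3) = -6, f(11/3) = -20/3.
Sum = Δs · [f(7/3) + f(3) + f(11/3)].
Sum = -12.

-12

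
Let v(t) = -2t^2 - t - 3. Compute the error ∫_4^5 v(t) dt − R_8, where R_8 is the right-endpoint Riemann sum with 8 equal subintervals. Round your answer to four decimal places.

1.1927

Exact integral: ∫_4^5 v(t) dt ≈ -48.166667.
R_8 = -49.359375.
Error ≈ -48.166667 − (-49.359375) ≈ 1.1927.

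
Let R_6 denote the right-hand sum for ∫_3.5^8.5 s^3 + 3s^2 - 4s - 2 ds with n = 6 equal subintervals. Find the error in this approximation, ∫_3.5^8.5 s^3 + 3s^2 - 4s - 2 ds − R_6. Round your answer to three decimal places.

-316.840

Exact integral: ∫_3.5^8.5 f(s) ds = 1708.75.
R_6 ≈ 2025.59028.
Error ≈ 1708.75 − 2025.59028 ≈ -316.840.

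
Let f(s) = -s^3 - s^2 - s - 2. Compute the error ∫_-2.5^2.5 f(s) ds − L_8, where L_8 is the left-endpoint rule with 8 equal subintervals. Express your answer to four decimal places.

Exact integral: ∫_-2.5^2.5 f(s) ds ≈ -20.416667.
L_8 = -9.4140625.
Error ≈ -20.416667 − (-9.4140625) ≈ -11.0026.

-11.0026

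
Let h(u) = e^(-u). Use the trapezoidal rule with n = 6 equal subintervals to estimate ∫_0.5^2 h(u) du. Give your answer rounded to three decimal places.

0.474

Δu = (2 − 0.5)/6 = 0.25.
h(0.5) ≈ 0.607, h(0.75) ≈ 0.472, h(1) ≈ 0.368, h(1.25) ≈ 0.287, h(1.5) ≈ 0.223, h(1.75) ≈ 0.174, h(2) ≈ 0.135.
T_6 = (Δu/2)·[h(u_0) + 2h(u_1) + ... + 2h(u_{5}) + h(u_6)].
Sum ≈ 0.474.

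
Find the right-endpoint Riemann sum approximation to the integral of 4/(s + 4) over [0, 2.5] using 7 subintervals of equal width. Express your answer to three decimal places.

1.875

Δs = (2.5 − 0)/7 = 5/14.
Right endpoints: 5/14, 5/7, 15/14, 10/7, 25/14, 15/7, 2.5.
f(5/14) = 56/61, f(5/7) = 28/33, f(15/14) = 56/71, f(10/7) = 14/19, f(25/14) = 56/81, f(15/7) = 28/43, f(2.5) = 8/13.
Sum = Δs · [f(5/14) + f(5/7) + f(15/14) + ...].
Sum ≈ 1.875.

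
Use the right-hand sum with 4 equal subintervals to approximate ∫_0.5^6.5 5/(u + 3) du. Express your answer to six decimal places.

4.380820

Δu = (6.5 − 0.5)/4 = 1.5.
Right endpoints: 2, 3.5, 5, 6.5.
f(2) = 1, f(3.5) = 10/13, f(5) = 0.625, f(6.5) = 10/19.
Sum = Δu · [f(2) + f(3.5) + f(5) + f(6.5)].
Sum ≈ 4.380820.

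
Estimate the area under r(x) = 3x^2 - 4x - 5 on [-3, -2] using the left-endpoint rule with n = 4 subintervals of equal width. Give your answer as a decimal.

26.40625

Δx = (-2 − (-3))/4 = 0.25.
Left endpoints: -3, -2.75, -2.5, -2.25.
r(-3) = 34, r(-2.75) = 28.6875, r(-2.5) = 23.75, r(-2.25) = 19.1875.
Sum = Δx · [r(-3) + r(-2.75) + r(-2.5) + r(-2.25)].
Sum = 26.40625.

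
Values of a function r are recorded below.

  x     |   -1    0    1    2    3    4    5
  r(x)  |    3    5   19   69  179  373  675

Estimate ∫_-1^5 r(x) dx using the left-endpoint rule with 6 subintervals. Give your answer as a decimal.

648

Δx = 1.
Sum = 1·[3 + 5 + 19 + 69 + 179 + 373] = 648.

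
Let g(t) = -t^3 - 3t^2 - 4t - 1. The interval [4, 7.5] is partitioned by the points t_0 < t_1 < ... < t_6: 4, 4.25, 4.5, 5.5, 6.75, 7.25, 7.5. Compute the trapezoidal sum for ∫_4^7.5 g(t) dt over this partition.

-1179.49609375

Subinterval widths: 0.25, 0.25, 1, 1.25, 0.5, 0.25.
g(4) = -129, g(4.25) = -148.953125, g(4.5) = -170.875, g(5.5) = -280.125, g(6.75) = -472.234375, g(7.25) = -568.765625, g(7.5) = -621.625.
On each subinterval the trapezoid contributes (Δt_i/2)·[g(t_{i-1}) + g(t_i)].
Sum = -1179.49609375.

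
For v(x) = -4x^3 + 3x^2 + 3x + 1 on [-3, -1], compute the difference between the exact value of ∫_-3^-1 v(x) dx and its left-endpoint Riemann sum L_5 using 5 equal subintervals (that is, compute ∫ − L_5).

Exact integral: ∫_-3^-1 v(x) dx = 96.
L_5 = 121.84.
Error = 96 − 121.84 = -25.84.

-25.84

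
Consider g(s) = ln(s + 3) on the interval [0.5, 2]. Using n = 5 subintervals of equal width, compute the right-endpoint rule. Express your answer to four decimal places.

Δs = (2 − 0.5)/5 = 0.3.
Right endpoints: 0.8, 1.1, 1.4, 1.7, 2.
g(0.8) ≈ 1.3350, g(1.1) ≈ 1.4110, g(1.4) ≈ 1.4816, g(1.7) ≈ 1.5476, g(2) ≈ 1.6094.
Sum = Δs · [g(0.8) + g(1.1) + g(1.4) + g(1.7) + g(2)].
Sum ≈ 2.2154.

2.2154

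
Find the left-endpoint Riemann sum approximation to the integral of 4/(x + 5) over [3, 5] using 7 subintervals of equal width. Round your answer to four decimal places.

0.9070

Δx = (5 − 3)/7 = 2/7.
Left endpoints: 3, 23/7, 25/7, 27/7, 29/7, 31/7, 33/7.
f(3) = 0.5, f(23/7) = 14/29, f(25/7) = 7/15, f(27/7) = 14/31, f(29/7) = 0.4375, f(31/7) = 14/33, f(33/7) = 7/17.
Sum = Δx · [f(3) + f(23/7) + f(25/7) + ...].
Sum ≈ 0.9070.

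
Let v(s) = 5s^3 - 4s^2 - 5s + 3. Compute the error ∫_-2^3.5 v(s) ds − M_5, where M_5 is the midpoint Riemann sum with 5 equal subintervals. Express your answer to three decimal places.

Exact integral: ∫_-2^3.5 v(s) ds ≈ 95.61979.
M_5 = 91.5990625.
Error ≈ 95.61979 − 91.5990625 ≈ 4.021.

4.021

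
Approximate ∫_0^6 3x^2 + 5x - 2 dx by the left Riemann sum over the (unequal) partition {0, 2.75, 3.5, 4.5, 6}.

194.453125

Subinterval widths: 2.75, 0.75, 1, 1.5.
Left endpoints: 0, 2.75, 3.5, 4.5.
f(0) = -2, f(2.75) = 34.4375, f(3.5) = 52.25, f(4.5) = 81.25.
Sum = Σ Δx_i · f(x_i).
Sum = 194.453125.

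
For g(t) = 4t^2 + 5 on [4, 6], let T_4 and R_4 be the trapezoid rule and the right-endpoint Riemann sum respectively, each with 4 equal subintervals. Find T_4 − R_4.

T_4 = 213.
R_4 = 233.
T_4 − R_4 = -20.

-20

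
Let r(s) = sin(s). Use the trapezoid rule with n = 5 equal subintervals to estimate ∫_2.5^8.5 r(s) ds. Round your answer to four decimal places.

-0.1746

Δs = (8.5 − 2.5)/5 = 1.2.
r(2.5) ≈ 0.5985, r(3.7) ≈ -0.5298, r(4.9) ≈ -0.9825, r(6.1) ≈ -0.1822, r(7.3) ≈ 0.8504, r(8.5) ≈ 0.7985.
T_5 = (Δs/2)·[r(s_0) + 2r(s_1) + ... + 2r(s_{4}) + r(s_5)].
Sum ≈ -0.1746.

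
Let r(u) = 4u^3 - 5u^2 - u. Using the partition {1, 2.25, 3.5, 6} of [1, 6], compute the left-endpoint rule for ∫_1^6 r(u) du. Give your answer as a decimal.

Subinterval widths: 1.25, 1.25, 2.5.
Left endpoints: 1, 2.25, 3.5.
r(1) = -2, r(2.25) = 18, r(3.5) = 106.75.
Sum = Σ Δu_i · r(u_i).
Sum = 286.875.

286.875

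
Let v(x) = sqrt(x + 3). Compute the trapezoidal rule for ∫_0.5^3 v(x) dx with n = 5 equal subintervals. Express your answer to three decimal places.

5.431

Δx = (3 − 0.5)/5 = 0.5.
v(0.5) ≈ 1.871, v(1) ≈ 2.000, v(1.5) ≈ 2.121, v(2) ≈ 2.236, v(2.5) ≈ 2.345, v(3) ≈ 2.449.
T_5 = (Δx/2)·[v(x_0) + 2v(x_1) + ... + 2v(x_{4}) + v(x_5)].
Sum ≈ 5.431.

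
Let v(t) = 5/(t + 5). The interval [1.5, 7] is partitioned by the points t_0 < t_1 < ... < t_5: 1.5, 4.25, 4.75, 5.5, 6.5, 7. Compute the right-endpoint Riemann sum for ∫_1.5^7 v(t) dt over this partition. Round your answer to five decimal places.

2.74316

Subinterval widths: 2.75, 0.5, 0.75, 1, 0.5.
Right endpoints: 4.25, 4.75, 5.5, 6.5, 7.
v(4.25) = 20/37, v(4.75) = 20/39, v(5.5) = 10/21, v(6.5) = 10/23, v(7) = 5/12.
Sum = Σ Δt_i · v(t_i).
Sum ≈ 2.74316.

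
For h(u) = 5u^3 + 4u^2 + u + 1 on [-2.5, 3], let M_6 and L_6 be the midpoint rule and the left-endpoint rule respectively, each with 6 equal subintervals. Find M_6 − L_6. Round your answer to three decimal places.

96.291

M_6 ≈ 113.14547.
L_6 ≈ 16.85489.
M_6 − L_6 ≈ 96.291.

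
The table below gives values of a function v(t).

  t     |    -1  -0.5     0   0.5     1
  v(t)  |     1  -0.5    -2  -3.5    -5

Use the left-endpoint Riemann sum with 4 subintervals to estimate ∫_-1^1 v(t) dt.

-2.5

Δt = 0.5.
Sum = 0.5·[1 + (-0.5) + (-2) + (-3.5)] = -2.5.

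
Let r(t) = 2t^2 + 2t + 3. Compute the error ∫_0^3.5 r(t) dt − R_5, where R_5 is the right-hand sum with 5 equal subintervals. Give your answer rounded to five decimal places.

Exact integral: ∫_0^3.5 r(t) dt ≈ 51.3333333.
R_5 = 62.93.
Error ≈ 51.3333333 − 62.93 ≈ -11.59667.

-11.59667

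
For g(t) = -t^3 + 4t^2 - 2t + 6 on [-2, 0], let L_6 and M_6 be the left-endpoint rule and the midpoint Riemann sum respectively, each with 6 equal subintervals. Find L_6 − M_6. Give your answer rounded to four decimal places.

5.0556

L_6 ≈ 35.592593.
M_6 ≈ 30.537037.
L_6 − M_6 ≈ 5.0556.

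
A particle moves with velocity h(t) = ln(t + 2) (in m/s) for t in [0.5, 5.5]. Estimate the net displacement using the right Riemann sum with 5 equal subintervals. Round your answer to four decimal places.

Δt = (5.5 − 0.5)/5 = 1.
Right endpoints: 1.5, 2.5, 3.5, 4.5, 5.5.
h(1.5) ≈ 1.2528, h(2.5) ≈ 1.5041, h(3.5) ≈ 1.7047, h(4.5) ≈ 1.8718, h(5.5) ≈ 2.0149.
Sum = Δt · [h(1.5) + h(2.5) + h(3.5) + h(4.5) + h(5.5)].
Sum ≈ 8.3483.

8.3483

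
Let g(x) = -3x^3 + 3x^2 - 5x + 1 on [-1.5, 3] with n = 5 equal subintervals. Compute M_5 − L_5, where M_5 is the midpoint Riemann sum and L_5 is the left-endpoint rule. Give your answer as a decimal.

-38.6015625

M_5 = -37.8140625.
L_5 = 0.7875.
M_5 − L_5 = -38.6015625.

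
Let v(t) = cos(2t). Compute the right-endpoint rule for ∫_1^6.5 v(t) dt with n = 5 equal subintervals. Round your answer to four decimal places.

Δt = (6.5 − 1)/5 = 1.1.
Right endpoints: 2.1, 3.2, 4.3, 5.4, 6.5.
v(2.1) ≈ -0.4903, v(3.2) ≈ 0.9932, v(4.3) ≈ -0.6787, v(5.4) ≈ -0.1943, v(6.5) ≈ 0.9074.
Sum = Δt · [v(2.1) + v(3.2) + v(4.3) + v(5.4) + v(6.5)].
Sum ≈ 0.5911.

0.5911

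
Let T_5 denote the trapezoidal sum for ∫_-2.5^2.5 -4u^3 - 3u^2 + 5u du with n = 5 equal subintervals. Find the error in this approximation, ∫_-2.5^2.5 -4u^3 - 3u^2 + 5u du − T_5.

Exact integral: ∫_-2.5^2.5 f(u) du = -31.25.
T_5 = -33.75.
Error = -31.25 − (-33.75) = 2.5.

2.5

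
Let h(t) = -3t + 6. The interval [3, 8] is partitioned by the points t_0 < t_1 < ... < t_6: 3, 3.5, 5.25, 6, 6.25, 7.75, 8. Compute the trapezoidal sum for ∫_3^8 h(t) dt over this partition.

-52.5

Subinterval widths: 0.5, 1.75, 0.75, 0.25, 1.5, 0.25.
h(3) = -3, h(3.5) = -4.5, h(5.25) = -9.75, h(6) = -12, h(6.25) = -12.75, h(7.75) = -17.25, h(8) = -18.
On each subinterval the trapezoid contributes (Δt_i/2)·[h(t_{i-1}) + h(t_i)].
Sum = -52.5.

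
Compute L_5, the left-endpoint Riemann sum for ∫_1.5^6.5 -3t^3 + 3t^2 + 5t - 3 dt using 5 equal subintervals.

-671.875

Δt = (6.5 − 1.5)/5 = 1.
Left endpoints: 1.5, 2.5, 3.5, 4.5, 5.5.
f(1.5) = 1.125, f(2.5) = -18.625, f(3.5) = -77.375, f(4.5) = -193.125, f(5.5) = -383.875.
Sum = Δt · [f(1.5) + f(2.5) + f(3.5) + f(4.5) + f(5.5)].
Sum = -671.875.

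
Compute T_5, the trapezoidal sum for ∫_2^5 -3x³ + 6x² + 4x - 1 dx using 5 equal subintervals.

-188.34

Δx = (5 − 2)/5 = 0.6.
f(2) = 7, f(2.6) = -2.768, f(3.2) = -25.064, f(3.8) = -63.776, f(4.4) = -122.792, f(5) = -206.
T_5 = (Δx/2)·[f(x_0) + 2f(x_1) + ... + 2f(x_{4}) + f(x_5)].
Sum = -188.34.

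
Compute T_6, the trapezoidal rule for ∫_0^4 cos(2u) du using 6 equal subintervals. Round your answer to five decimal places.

Δu = (4 − 0)/6 = 2/3.
f(0) ≈ 1.00000, f(2/3) ≈ 0.23524, f(4/3) ≈ -0.88933, f(2) ≈ -0.65364, f(8/3) ≈ 0.58180, f(10/3) ≈ 0.92737, f(4) ≈ -0.14550.
T_6 = (Δu/2)·[f(u_0) + 2f(u_1) + ... + 2f(u_{5}) + f(u_6)].
Sum ≈ 0.41913.

0.41913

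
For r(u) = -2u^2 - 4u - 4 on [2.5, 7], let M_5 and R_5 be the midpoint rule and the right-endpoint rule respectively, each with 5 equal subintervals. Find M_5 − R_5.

48.3975

M_5 = -321.1425.
R_5 = -369.54.
M_5 − R_5 = 48.3975.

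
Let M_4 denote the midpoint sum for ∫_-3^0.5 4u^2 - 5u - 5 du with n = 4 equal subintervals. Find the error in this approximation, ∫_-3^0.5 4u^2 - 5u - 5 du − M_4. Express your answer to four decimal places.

0.8932

Exact integral: ∫_-3^0.5 f(u) du ≈ 40.541667.
M_4 = 39.6484375.
Error ≈ 40.541667 − 39.6484375 ≈ 0.8932.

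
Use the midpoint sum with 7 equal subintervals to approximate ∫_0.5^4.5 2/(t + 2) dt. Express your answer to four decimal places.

1.9074

Δt = (4.5 − 0.5)/7 = 4/7.
Midpoints: 11/14, 19/14, 27/14, 2.5, 43/14, 51/14, 59/14.
f(11/14) = 28/39, f(19/14) = 28/47, f(27/14) = 28/55, f(2.5) = 4/9, f(43/14) = 28/71, f(51/14) = 28/79, f(59/14) = 28/87.
Sum = Δt · [f(11/14) + f(19/14) + f(27/14) + ...].
Sum ≈ 1.9074.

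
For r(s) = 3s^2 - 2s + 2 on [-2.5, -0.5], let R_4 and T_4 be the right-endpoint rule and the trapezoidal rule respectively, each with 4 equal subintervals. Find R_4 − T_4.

-5.5

R_4 = 20.25.
T_4 = 25.75.
R_4 − T_4 = -5.5.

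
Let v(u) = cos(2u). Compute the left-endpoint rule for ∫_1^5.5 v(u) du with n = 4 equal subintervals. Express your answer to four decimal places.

Δu = (5.5 − 1)/4 = 1.125.
Left endpoints: 1, 2.125, 3.25, 4.375.
v(1) ≈ -0.4161, v(2.125) ≈ -0.4461, v(3.25) ≈ 0.9766, v(4.375) ≈ -0.7808.
Sum = Δu · [v(1) + v(2.125) + v(3.25) + v(4.375)].
Sum ≈ -0.7498.

-0.7498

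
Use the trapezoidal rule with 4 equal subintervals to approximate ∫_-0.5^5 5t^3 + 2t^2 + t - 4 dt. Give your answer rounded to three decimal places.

Δt = (5 − (-0.5))/4 = 1.375.
f(-0.5) = -4.625, f(0.875) = 899/512, f(2.25) = 65.328125, f(3.625) = 135209/512, f(5) = 676.
T_4 = (Δt/2)·[f(t_0) + 2f(t_1) + 2f(t_2) + 2f(t_3) + f(t_4)].
Sum ≈ 916.921.

916.921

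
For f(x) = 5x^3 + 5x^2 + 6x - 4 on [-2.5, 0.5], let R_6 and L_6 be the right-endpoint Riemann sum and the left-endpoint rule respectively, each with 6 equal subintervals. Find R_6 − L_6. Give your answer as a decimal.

R_6 = -37.0625.
L_6 = -70.4375.
R_6 − L_6 = 33.375.

33.375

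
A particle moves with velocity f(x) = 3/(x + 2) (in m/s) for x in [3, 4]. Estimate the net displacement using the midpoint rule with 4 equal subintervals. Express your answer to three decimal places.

Δx = (4 − 3)/4 = 0.25.
Midpoints: 3.125, 3.375, 3.625, 3.875.
f(3.125) = 24/41, f(3.375) = 24/43, f(3.625) = 8/15, f(3.875) = 24/47.
Sum = Δx · [f(3.125) + f(3.375) + f(3.625) + f(3.875)].
Sum ≈ 0.547.

0.547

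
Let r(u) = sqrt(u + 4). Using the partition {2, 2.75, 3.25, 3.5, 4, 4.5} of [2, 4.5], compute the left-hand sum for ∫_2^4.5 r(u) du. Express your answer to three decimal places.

6.593

Subinterval widths: 0.75, 0.5, 0.25, 0.5, 0.5.
Left endpoints: 2, 2.75, 3.25, 3.5, 4.
r(2) ≈ 2.449, r(2.75) ≈ 2.598, r(3.25) ≈ 2.693, r(3.5) ≈ 2.739, r(4) ≈ 2.828.
Sum = Σ Δu_i · r(u_i).
Sum ≈ 6.593.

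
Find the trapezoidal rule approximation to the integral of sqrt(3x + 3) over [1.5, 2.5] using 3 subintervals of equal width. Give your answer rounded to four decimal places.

Δx = (2.5 − 1.5)/3 = 1/3.
f(1.5) ≈ 2.7386, f(11/6) ≈ 2.9155, f(13/6) ≈ 3.0822, f(2.5) ≈ 3.2404.
T_3 = (Δx/2)·[f(x_0) + 2f(x_1) + 2f(x_2) + f(x_3)].
Sum ≈ 2.9957.

2.9957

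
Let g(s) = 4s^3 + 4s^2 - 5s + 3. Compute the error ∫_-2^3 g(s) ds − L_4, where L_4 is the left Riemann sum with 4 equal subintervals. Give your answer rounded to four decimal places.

Exact integral: ∫_-2^3 g(s) ds ≈ 114.166667.
L_4 = 42.8125.
Error ≈ 114.166667 − 42.8125 ≈ 71.3542.

71.3542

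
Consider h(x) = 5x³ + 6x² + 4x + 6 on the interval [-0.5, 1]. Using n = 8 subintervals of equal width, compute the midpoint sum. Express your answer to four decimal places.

13.8790

Δx = (1 − (-0.5))/8 = 0.1875.
Midpoints: -0.40625, -0.21875, -0.03125, 0.15625, 0.34375, 0.53125, 0.71875, 0.90625.
h(-0.40625) = 164823/32768, h(-0.21875) = 175629/32768, h(-0.03125) = 192699/32768, h(0.15625) = 222513/32768, h(0.34375) = 271551/32768, h(0.53125) = 346293/32768, h(0.71875) = 453219/32768, h(0.90625) = 598809/32768.
Sum = Δx · [h(-0.40625) + h(-0.21875) + h(-0.03125) + ...].
Sum ≈ 13.8790.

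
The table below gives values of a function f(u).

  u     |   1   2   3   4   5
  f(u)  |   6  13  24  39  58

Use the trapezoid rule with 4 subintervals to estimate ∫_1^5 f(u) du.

108

Δu = 1.
T_4 = (1/2)·[6 + 2·13 + 2·24 + 2·39 + 58] = 108.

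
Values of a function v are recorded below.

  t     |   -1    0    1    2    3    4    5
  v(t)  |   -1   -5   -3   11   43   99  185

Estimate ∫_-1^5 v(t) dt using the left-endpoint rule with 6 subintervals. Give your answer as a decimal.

Δt = 1.
Sum = 1·[(-1) + (-5) + (-3) + 11 + 43 + 99] = 144.

144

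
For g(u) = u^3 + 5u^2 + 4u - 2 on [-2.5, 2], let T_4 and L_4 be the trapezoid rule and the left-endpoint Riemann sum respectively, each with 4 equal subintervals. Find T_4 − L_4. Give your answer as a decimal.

T_4 ≈ 24.14355.
L_4 ≈ 7.05762.
T_4 − L_4 = 17.0859375.

17.0859375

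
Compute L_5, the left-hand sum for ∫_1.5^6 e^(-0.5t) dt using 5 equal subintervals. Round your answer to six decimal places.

Δt = (6 − 1.5)/5 = 0.9.
Left endpoints: 1.5, 2.4, 3.3, 4.2, 5.1.
f(1.5) ≈ 0.472367, f(2.4) ≈ 0.301194, f(3.3) ≈ 0.192050, f(4.2) ≈ 0.122456, f(5.1) ≈ 0.078082.
Sum = Δt · [f(1.5) + f(2.4) + f(3.3) + f(4.2) + f(5.1)].
Sum ≈ 1.049534.

1.049534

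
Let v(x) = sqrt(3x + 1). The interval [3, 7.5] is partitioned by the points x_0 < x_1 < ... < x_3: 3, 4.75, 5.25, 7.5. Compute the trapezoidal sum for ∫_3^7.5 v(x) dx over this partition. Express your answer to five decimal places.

18.24133

Subinterval widths: 1.75, 0.5, 2.25.
v(3) ≈ 3.16228, v(4.75) ≈ 3.90512, v(5.25) ≈ 4.09268, v(7.5) ≈ 4.84768.
On each subinterval the trapezoid contributes (Δx_i/2)·[v(x_{i-1}) + v(x_i)].
Sum ≈ 18.24133.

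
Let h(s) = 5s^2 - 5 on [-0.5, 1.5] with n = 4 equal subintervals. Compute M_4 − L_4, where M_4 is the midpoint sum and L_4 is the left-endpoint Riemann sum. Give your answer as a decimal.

1.875

M_4 = -4.375.
L_4 = -6.25.
M_4 − L_4 = 1.875.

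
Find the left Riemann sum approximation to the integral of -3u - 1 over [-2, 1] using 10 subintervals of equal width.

2.85

Δu = (1 − (-2))/10 = 0.3.
Left endpoints: -2, -1.7, -1.4, -1.1, -0.8, -0.5, -0.2, 0.1, 0.4, 0.7.
f(-2) = 5, f(-1.7) = 4.1, f(-1.4) = 3.2, f(-1.1) = 2.3, f(-0.8) = 1.4, f(-0.5) = 0.5, f(-0.2) = -0.4, f(0.1) = -1.3, f(0.4) = -2.2, f(0.7) = -3.1.
Sum = Δu · [f(-2) + f(-1.7) + f(-1.4) + ...].
Sum = 2.85.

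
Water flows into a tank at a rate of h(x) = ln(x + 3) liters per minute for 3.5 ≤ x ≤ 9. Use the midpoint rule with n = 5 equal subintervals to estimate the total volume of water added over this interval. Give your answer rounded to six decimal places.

12.155710

Δx = (9 − 3.5)/5 = 1.1.
Midpoints: 4.05, 5.15, 6.25, 7.35, 8.45.
h(4.05) ≈ 1.953028, h(5.15) ≈ 2.098018, h(6.25) ≈ 2.224624, h(7.35) ≈ 2.336987, h(8.45) ≈ 2.437990.
Sum = Δx · [h(4.05) + h(5.15) + h(6.25) + h(7.35) + h(8.45)].
Sum ≈ 12.155710.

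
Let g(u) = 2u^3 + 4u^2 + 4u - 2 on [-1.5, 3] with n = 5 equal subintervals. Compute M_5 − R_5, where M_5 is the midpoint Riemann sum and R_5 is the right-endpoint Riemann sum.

-55.333125

M_5 = 80.386875.
R_5 = 135.72.
M_5 − R_5 = -55.333125.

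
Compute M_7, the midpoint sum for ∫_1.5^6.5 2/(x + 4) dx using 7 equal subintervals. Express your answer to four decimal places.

1.2922

Δx = (6.5 − 1.5)/7 = 5/7.
Midpoints: 13/7, 18/7, 23/7, 4, 33/7, 38/7, 43/7.
f(13/7) = 14/41, f(18/7) = 7/23, f(23/7) = 14/51, f(4) = 0.25, f(33/7) = 14/61, f(38/7) = 7/33, f(43/7) = 14/71.
Sum = Δx · [f(13/7) + f(18/7) + f(23/7) + ...].
Sum ≈ 1.2922.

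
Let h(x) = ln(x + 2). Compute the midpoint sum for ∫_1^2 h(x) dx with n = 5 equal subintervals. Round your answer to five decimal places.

Δx = (2 − 1)/5 = 0.2.
Midpoints: 1.1, 1.3, 1.5, 1.7, 1.9.
h(1.1) ≈ 1.13140, h(1.3) ≈ 1.19392, h(1.5) ≈ 1.25276, h(1.7) ≈ 1.30833, h(1.9) ≈ 1.36098.
Sum = Δx · [h(1.1) + h(1.3) + h(1.5) + h(1.7) + h(1.9)].
Sum ≈ 1.24948.

1.24948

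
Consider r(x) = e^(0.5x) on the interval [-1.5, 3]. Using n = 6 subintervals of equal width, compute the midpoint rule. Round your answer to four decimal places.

Δx = (3 − (-1.5))/6 = 0.75.
Midpoints: -1.125, -0.375, 0.375, 1.125, 1.875, 2.625.
r(-1.125) ≈ 0.5698, r(-0.375) ≈ 0.8290, r(0.375) ≈ 1.2062, r(1.125) ≈ 1.7551, r(1.875) ≈ 2.5536, r(2.625) ≈ 3.7155.
Sum = Δx · [r(-1.125) + r(-0.375) + r(0.375) + ...].
Sum ≈ 7.9719.

7.9719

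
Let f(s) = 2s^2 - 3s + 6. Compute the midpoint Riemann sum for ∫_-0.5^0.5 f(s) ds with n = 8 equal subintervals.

6.1640625

Δs = (0.5 − (-0.5))/8 = 0.125.
Midpoints: -0.4375, -0.3125, -0.1875, -0.0625, 0.0625, 0.1875, 0.3125, 0.4375.
f(-0.4375) = 7.6953125, f(-0.3125) = 7.1328125, f(-0.1875) = 6.6328125, f(-0.0625) = 6.1953125, f(0.0625) = 5.8203125, f(0.1875) = 5.5078125, f(0.3125) = 5.2578125, f(0.4375) = 5.0703125.
Sum = Δs · [f(-0.4375) + f(-0.3125) + f(-0.1875) + ...].
Sum = 6.1640625.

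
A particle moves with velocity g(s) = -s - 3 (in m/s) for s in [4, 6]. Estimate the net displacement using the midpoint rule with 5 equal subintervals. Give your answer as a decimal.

Δs = (6 − 4)/5 = 0.4.
Midpoints: 4.2, 4.6, 5, 5.4, 5.8.
g(4.2) = -7.2, g(4.6) = -7.6, g(5) = -8, g(5.4) = -8.4, g(5.8) = -8.8.
Sum = Δs · [g(4.2) + g(4.6) + g(5) + g(5.4) + g(5.8)].
Sum = -16.

-16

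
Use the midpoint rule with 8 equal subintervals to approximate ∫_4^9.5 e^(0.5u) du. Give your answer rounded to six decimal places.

Δu = (9.5 − 4)/8 = 0.6875.
Midpoints: 4.34375, 5.03125, 5.71875, 6.40625, 7.09375, 7.78125, 8.46875, 9.15625.
f(4.34375) ≈ 8.774721, f(5.03125) ≈ 12.374340, f(5.71875) ≈ 17.450617, f(6.40625) ≈ 24.609314, f(7.09375) ≈ 34.704696, f(7.78125) ≈ 48.941465, f(8.46875) ≈ 69.018529, f(9.15625) ≈ 97.331726.
Sum = Δu · [f(4.34375) + f(5.03125) + f(5.71875) + ...].
Sum ≈ 215.328718.

215.328718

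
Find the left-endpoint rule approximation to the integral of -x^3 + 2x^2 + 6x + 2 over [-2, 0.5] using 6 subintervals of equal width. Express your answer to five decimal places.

Δx = (0.5 − (-2))/6 = 5/12.
Left endpoints: -2, -19/12, -7/6, -0.75, -1/3, 1/12.
f(-2) = 6, f(-19/12) = 2563/1728, f(-7/6) = -149/216, f(-0.75) = -0.953125, f(-1/3) = 7/27, f(1/12) = 4343/1728.
Sum = Δx · [f(-2) + f(-19/12) + f(-7/6) + ...].
Sum ≈ 3.58869.

3.58869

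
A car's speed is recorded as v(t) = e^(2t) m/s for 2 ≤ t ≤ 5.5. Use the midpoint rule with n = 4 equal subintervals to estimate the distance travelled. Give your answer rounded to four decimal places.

Δt = (5.5 − 2)/4 = 0.875.
Midpoints: 2.4375, 3.3125, 4.1875, 5.0625.
v(2.4375) ≈ 130.9742, v(3.3125) ≈ 753.7042, v(4.1875) ≈ 4337.2683, v(5.0625) ≈ 24959.2556.
Sum = Δt · [v(2.4375) + v(3.3125) + v(4.1875) + v(5.0625)].
Sum ≈ 26408.5520.

26408.5520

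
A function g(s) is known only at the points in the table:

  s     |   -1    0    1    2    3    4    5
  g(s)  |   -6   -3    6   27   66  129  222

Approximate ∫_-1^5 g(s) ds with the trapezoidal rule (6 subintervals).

Δs = 1.
T_6 = (1/2)·[(-6) + 2·(-3) + 2·6 + 2·27 + 2·66 + 2·129 + 222] = 333.

333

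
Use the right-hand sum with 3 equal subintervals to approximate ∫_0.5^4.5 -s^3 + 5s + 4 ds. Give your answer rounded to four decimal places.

-92.7222

Δs = (4.5 − 0.5)/3 = 4/3.
Right endpoints: 11/6, 19/6, 4.5.
f(11/6) = 1513/216, f(19/6) = -2575/216, f(4.5) = -64.625.
Sum = Δs · [f(11/6) + f(19/6) + f(4.5)].
Sum ≈ -92.7222.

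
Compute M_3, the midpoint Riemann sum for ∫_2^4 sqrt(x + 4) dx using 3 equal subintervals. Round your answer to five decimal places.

Δx = (4 − 2)/3 = 2/3.
Midpoints: 7/3, 3, 11/3.
f(7/3) ≈ 2.51661, f(3) ≈ 2.64575, f(11/3) ≈ 2.76887.
Sum = Δx · [f(7/3) + f(3) + f(11/3)].
Sum ≈ 5.28749.

5.28749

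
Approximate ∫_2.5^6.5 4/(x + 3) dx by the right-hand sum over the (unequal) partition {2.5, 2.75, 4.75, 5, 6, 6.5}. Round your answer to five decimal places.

Subinterval widths: 0.25, 2, 0.25, 1, 0.5.
Right endpoints: 2.75, 4.75, 5, 6, 6.5.
f(2.75) = 16/23, f(4.75) = 16/31, f(5) = 0.5, f(6) = 4/9, f(6.5) = 8/19.
Sum = Σ Δx_i · f(x_i).
Sum ≈ 1.98614.

1.98614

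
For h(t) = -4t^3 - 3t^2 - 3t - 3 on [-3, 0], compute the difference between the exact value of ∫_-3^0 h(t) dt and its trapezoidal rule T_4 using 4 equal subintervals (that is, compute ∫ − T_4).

Exact integral: ∫_-3^0 h(t) dt = 58.5.
T_4 = 62.71875.
Error = 58.5 − 62.71875 = -4.21875.

-4.21875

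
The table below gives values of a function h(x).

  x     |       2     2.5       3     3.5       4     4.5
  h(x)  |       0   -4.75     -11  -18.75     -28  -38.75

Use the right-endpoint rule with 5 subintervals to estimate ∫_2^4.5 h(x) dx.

Δx = 0.5.
Sum = 0.5·[(-4.75) + (-11) + (-18.75) + (-28) + (-38.75)] = -50.625.

-50.625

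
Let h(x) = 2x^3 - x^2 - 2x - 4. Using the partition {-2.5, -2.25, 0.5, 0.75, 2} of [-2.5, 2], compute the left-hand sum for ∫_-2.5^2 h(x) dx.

-92.09375

Subinterval widths: 0.25, 2.75, 0.25, 1.25.
Left endpoints: -2.5, -2.25, 0.5, 0.75.
h(-2.5) = -36.5, h(-2.25) = -27.34375, h(0.5) = -5, h(0.75) = -5.21875.
Sum = Σ Δx_i · h(x_i).
Sum = -92.09375.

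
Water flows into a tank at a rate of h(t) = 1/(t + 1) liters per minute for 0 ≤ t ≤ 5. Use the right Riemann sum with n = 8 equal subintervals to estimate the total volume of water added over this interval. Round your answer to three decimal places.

1.562

Δt = (5 − 0)/8 = 0.625.
Right endpoints: 0.625, 1.25, 1.875, 2.5, 3.125, 3.75, 4.375, 5.
h(0.625) = 8/13, h(1.25) = 4/9, h(1.875) = 8/23, h(2.5) = 2/7, h(3.125) = 8/33, h(3.75) = 4/19, h(4.375) = 8/43, h(5) = 1/6.
Sum = Δt · [h(0.625) + h(1.25) + h(1.875) + ...].
Sum ≈ 1.562.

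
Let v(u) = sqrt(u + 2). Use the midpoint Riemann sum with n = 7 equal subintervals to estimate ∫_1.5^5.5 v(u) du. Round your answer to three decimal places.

Δu = (5.5 − 1.5)/7 = 4/7.
Midpoints: 25/14, 33/14, 41/14, 3.5, 57/14, 65/14, 73/14.
v(25/14) ≈ 1.946, v(33/14) ≈ 2.087, v(41/14) ≈ 2.220, v(3.5) ≈ 2.345, v(57/14) ≈ 2.464, v(65/14) ≈ 2.577, v(73/14) ≈ 2.686.
Sum = Δu · [v(25/14) + v(33/14) + v(41/14) + ...].
Sum ≈ 9.329.

9.329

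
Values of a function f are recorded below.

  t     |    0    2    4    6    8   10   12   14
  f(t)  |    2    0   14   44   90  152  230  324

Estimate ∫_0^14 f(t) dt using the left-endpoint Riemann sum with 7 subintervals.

1064

Δt = 2.
Sum = 2·[2 + 0 + 14 + 44 + 90 + 152 + 230] = 1064.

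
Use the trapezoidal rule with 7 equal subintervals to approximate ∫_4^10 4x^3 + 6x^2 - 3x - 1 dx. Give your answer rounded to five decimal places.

Δx = (10 − 4)/7 = 6/7.
f(4) = 339, f(34/7) = 200427/343, f(40/7) = 316977/343, f(46/7) = 471111/343, f(52/7) = 668013/343, f(58/7) = 912867/343, f(64/7) = 1210857/343, f(10) = 4569.
T_7 = (Δx/2)·[f(x_0) + 2f(x_1) + ... + 2f(x_{6}) + f(x_7)].
Sum ≈ 11550.12245.

11550.12245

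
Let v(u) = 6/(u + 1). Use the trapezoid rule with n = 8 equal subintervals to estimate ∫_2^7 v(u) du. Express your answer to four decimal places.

5.9035

Δu = (7 − 2)/8 = 0.625.
v(2) = 2, v(2.625) = 48/29, v(3.25) = 24/17, v(3.875) = 16/13, v(4.5) = 12/11, v(5.125) = 48/49, v(5.75) = 8/9, v(6.375) = 48/59, v(7) = 0.75.
T_8 = (Δu/2)·[v(u_0) + 2v(u_1) + ... + 2v(u_{7}) + v(u_8)].
Sum ≈ 5.9035.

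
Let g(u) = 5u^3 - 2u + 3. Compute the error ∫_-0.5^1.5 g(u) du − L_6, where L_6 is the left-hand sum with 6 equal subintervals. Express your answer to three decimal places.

Exact integral: ∫_-0.5^1.5 g(u) du = 10.25.
L_6 ≈ 8.27778.
Error ≈ 10.25 − 8.27778 ≈ 1.972.

1.972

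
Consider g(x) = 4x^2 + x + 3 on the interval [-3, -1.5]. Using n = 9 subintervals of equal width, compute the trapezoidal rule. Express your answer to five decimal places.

32.65278

Δx = (-1.5 − (-3))/9 = 1/6.
g(-3) = 36, g(-17/6) = 581/18, g(-8/3) = 259/9, g(-2.5) = 25.5, g(-7/3) = 202/9, g(-13/6) = 353/18, g(-2) = 17, g(-11/6) = 263/18, g(-5/3) = 112/9, g(-1.5) = 10.5.
T_9 = (Δx/2)·[g(x_0) + 2g(x_1) + ... + 2g(x_{8}) + g(x_9)].
Sum ≈ 32.65278.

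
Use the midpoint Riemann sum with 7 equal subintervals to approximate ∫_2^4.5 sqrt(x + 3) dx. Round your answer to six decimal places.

Δx = (4.5 − 2)/7 = 5/14.
Midpoints: 61/28, 71/28, 81/28, 3.25, 101/28, 111/28, 121/28.
f(61/28) ≈ 2.275647, f(71/28) ≈ 2.352810, f(81/28) ≈ 2.427521, f(3.25) ≈ 2.500000, f(101/28) ≈ 2.570436, f(111/28) ≈ 2.638993, f(121/28) ≈ 2.705814.
Sum = Δx · [f(61/28) + f(71/28) + f(81/28) + ...].
Sum ≈ 6.239722.

6.239722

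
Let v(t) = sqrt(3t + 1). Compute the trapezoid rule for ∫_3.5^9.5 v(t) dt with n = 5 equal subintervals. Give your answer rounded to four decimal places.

Δt = (9.5 − 3.5)/5 = 1.2.
v(3.5) ≈ 3.3912, v(4.7) ≈ 3.8859, v(5.9) ≈ 4.3243, v(7.1) ≈ 4.7223, v(8.3) ≈ 5.0892, v(9.5) ≈ 5.4314.
T_5 = (Δt/2)·[v(t_0) + 2v(t_1) + ... + 2v(t_{4}) + v(t_5)].
Sum ≈ 26.9196.

26.9196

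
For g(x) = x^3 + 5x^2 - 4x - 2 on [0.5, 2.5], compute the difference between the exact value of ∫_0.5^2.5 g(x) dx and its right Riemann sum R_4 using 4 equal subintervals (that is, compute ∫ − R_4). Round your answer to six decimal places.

Exact integral: ∫_0.5^2.5 g(x) dx ≈ 19.58333333.
R_4 = 29.75.
Error ≈ 19.58333333 − 29.75 ≈ -10.166667.

-10.166667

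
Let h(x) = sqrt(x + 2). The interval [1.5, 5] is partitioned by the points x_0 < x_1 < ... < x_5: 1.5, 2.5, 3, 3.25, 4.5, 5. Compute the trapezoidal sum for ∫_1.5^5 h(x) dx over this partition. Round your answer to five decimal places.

7.97565

Subinterval widths: 1, 0.5, 0.25, 1.25, 0.5.
h(1.5) ≈ 1.87083, h(2.5) ≈ 2.12132, h(3) ≈ 2.23607, h(3.25) ≈ 2.29129, h(4.5) ≈ 2.54951, h(5) ≈ 2.64575.
On each subinterval the trapezoid contributes (Δx_i/2)·[h(x_{i-1}) + h(x_i)].
Sum ≈ 7.97565.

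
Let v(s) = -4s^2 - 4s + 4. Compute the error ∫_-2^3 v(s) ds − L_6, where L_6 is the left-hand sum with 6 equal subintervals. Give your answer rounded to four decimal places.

-14.3519

Exact integral: ∫_-2^3 v(s) ds ≈ -36.666667.
L_6 ≈ -22.314815.
Error ≈ -36.666667 − (-22.314815) ≈ -14.3519.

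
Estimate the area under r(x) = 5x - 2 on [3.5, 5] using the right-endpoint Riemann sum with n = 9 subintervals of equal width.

Δx = (5 − 3.5)/9 = 1/6.
Right endpoints: 11/3, 23/6, 4, 25/6, 13/3, 4.5, 14/3, 29/6, 5.
r(11/3) = 49/3, r(23/6) = 103/6, r(4) = 18, r(25/6) = 113/6, r(13/3) = 59/3, r(4.5) = 20.5, r(14/3) = 64/3, r(29/6) = 133/6, r(5) = 23.
Sum = Δx · [r(11/3) + r(23/6) + r(4) + ...].
Sum = 29.5.

29.5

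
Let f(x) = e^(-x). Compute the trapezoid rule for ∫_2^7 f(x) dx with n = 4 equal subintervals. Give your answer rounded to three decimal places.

Δx = (7 − 2)/4 = 1.25.
f(2) ≈ 0.135, f(3.25) ≈ 0.039, f(4.5) ≈ 0.011, f(5.75) ≈ 0.003, f(7) ≈ 0.001.
T_4 = (Δx/2)·[f(x_0) + 2f(x_1) + 2f(x_2) + 2f(x_3) + f(x_4)].
Sum ≈ 0.151.

0.151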